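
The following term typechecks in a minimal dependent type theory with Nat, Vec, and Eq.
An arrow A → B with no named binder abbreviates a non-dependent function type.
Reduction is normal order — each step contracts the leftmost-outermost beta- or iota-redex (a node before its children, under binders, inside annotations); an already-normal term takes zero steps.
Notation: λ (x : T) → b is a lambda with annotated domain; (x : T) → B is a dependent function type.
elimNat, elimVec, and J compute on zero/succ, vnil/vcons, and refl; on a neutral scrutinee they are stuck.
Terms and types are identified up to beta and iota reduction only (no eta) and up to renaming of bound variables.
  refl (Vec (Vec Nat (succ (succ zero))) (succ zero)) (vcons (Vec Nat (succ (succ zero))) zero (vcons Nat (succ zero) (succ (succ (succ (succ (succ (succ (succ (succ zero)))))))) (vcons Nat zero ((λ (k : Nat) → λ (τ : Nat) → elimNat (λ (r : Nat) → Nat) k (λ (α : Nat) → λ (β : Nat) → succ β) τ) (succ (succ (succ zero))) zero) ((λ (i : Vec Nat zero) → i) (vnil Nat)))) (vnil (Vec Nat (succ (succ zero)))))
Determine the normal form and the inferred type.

normal form:
  refl (Vec (Vec Nat (succ (succ zero))) (succ zero)) (vcons (Vec Nat (succ (succ zero))) zero (vcons Nat (succ zero) (succ (succ (succ (succ (succ (succ (succ (succ zero)))))))) (vcons Nat zero (succ (succ (succ zero))) (vnil Nat))) (vnil (Vec Nat (succ (succ zero)))))
the term's type:
  Eq (Vec (Vec Nat (succ (succ zero))) (succ zero)) (vcons (Vec Nat (succ (succ zero))) zero (vcons Nat (succ zero) (succ (succ (succ (succ (succ (succ (succ (succ zero)))))))) (vcons Nat zero (succ (succ (succ zero))) (vnil Nat))) (vnil (Vec Nat (succ (succ zero))))) (vcons (Vec Nat (succ (succ zero))) zero (vcons Nat (succ zero) (succ (succ (succ (succ (succ (succ (succ (succ zero)))))))) (vcons Nat zero (succ (succ (succ zero))) (vnil Nat))) (vnil (Vec Nat (succ (succ zero)))))


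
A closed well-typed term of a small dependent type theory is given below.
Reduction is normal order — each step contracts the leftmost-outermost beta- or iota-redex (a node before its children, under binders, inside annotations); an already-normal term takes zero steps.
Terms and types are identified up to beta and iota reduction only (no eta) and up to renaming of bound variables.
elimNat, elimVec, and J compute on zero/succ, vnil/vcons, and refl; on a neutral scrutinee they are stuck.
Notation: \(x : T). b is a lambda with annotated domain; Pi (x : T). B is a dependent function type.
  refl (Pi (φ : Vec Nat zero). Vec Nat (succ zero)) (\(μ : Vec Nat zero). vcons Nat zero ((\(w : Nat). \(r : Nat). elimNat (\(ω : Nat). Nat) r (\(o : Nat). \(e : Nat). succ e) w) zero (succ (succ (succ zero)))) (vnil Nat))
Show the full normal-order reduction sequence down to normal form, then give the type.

reduction (normal order):
  refl (Pi (φ : Vec Nat zero). Vec Nat (succ zero)) (\(μ : Vec Nat zero). vcons Nat zero ((\(w : Nat). \(r : Nat). elimNat (\(ω : Nat). Nat) r (\(o : Nat). \(e : Nat). succ e) w) zero (succ (succ (succ zero)))) (vnil Nat))
  ~> refl (Pi (φ : Vec Nat zero). Vec Nat (succ zero)) (\(μ : Vec Nat zero). vcons Nat zero ((\(w : Nat). elimNat (\(r : Nat). Nat) w (\(ω : Nat). \(o : Nat). succ o) zero) (succ (succ (succ zero)))) (vnil Nat))
  ~> refl (Pi (φ : Vec Nat zero). Vec Nat (succ zero)) (\(μ : Vec Nat zero). vcons Nat zero (elimNat (\(w : Nat). Nat) (succ (succ (succ zero))) (\(r : Nat). \(ω : Nat). succ ω) zero) (vnil Nat))
  ~> refl (Pi (φ : Vec Nat zero). Vec Nat (succ zero)) (\(μ : Vec Nat zero). vcons Nat zero (succ (succ (succ zero))) (vnil Nat))
inferred type:
  Eq (Pi (φ : Vec Nat zero). Vec Nat (succ zero)) (\(μ : Vec Nat zero). vcons Nat zero (succ (succ (succ zero))) (vnil Nat)) (\(w : Vec Nat zero). vcons Nat zero (succ (succ (succ zero))) (vnil Nat))


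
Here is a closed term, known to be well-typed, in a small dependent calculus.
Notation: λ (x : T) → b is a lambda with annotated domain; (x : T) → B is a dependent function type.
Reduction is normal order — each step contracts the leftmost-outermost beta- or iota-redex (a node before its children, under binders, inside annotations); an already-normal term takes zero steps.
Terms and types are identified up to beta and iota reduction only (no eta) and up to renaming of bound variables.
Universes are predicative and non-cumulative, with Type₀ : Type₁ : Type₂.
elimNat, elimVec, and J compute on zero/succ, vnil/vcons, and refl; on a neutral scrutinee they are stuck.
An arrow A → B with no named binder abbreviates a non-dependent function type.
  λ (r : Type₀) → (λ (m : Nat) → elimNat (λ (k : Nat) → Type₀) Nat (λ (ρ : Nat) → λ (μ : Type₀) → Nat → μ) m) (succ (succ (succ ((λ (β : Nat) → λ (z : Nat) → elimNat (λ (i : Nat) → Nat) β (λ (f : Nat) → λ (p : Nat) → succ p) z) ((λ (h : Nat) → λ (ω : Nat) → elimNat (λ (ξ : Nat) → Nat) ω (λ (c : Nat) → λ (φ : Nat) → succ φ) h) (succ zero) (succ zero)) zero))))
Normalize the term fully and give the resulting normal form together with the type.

resulting normal form:
  λ (r : Type₀) → Nat → Nat → Nat → Nat → Nat → Nat
the term's type:
  Type₀ → Type₀
observation: contracting a beta-redex first, the term normalizes in 26 steps.


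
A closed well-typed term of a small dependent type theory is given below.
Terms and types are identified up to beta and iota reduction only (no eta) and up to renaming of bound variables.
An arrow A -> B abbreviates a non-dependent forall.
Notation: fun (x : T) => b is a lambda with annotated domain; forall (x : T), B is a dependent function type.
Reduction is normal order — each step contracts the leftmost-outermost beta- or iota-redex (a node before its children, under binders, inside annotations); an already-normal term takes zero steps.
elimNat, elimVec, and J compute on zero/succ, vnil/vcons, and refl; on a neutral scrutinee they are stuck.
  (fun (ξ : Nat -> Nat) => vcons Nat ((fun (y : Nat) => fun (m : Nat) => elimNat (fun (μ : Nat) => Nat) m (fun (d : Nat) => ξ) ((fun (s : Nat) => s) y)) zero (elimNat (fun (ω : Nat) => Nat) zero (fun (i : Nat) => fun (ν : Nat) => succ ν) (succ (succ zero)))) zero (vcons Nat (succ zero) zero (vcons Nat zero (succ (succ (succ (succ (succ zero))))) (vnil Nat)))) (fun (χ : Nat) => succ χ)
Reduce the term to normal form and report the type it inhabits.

normal form:
  vcons Nat (succ (succ zero)) zero (vcons Nat (succ zero) zero (vcons Nat zero (succ (succ (succ (succ (succ zero))))) (vnil Nat)))
the term's type:
  Vec Nat (succ (succ (succ zero)))
observation: normalization takes exactly 12 steps under the normal-order strategy.


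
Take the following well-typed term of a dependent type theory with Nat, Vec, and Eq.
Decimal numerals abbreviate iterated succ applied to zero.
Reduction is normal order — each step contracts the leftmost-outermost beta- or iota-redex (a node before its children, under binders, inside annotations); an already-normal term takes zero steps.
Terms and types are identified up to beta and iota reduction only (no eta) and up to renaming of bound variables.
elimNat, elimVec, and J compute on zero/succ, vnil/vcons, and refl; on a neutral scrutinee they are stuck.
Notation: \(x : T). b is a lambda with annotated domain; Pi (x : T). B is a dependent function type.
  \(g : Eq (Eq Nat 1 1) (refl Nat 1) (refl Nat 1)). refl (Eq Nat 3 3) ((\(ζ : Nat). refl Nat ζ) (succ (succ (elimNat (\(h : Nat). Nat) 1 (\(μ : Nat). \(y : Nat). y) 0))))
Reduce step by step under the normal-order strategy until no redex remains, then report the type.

normal-order reduction:
  \(g : Eq (Eq Nat 1 1) (refl Nat 1) (refl Nat 1)). refl (Eq Nat 3 3) ((\(ζ : Nat). refl Nat ζ) (succ (succ (elimNat (\(h : Nat). Nat) 1 (\(μ : Nat). \(y : Nat). y) 0))))
  ~> \(g : Eq (Eq Nat 1 1) (refl Nat 1) (refl Nat 1)). refl (Eq Nat 3 3) (refl Nat (succ (succ (elimNat (\(ζ : Nat). Nat) 1 (\(h : Nat). \(μ : Nat). μ) 0))))
  ~> \(g : Eq (Eq Nat 1 1) (refl Nat 1) (refl Nat 1)). refl (Eq Nat 3 3) (refl Nat 3)
inferred type:
  Pi (g : Eq (Eq Nat 1 1) (refl Nat 1) (refl Nat 1)). Eq (Eq Nat 3 3) (refl Nat 3) (refl Nat 3)


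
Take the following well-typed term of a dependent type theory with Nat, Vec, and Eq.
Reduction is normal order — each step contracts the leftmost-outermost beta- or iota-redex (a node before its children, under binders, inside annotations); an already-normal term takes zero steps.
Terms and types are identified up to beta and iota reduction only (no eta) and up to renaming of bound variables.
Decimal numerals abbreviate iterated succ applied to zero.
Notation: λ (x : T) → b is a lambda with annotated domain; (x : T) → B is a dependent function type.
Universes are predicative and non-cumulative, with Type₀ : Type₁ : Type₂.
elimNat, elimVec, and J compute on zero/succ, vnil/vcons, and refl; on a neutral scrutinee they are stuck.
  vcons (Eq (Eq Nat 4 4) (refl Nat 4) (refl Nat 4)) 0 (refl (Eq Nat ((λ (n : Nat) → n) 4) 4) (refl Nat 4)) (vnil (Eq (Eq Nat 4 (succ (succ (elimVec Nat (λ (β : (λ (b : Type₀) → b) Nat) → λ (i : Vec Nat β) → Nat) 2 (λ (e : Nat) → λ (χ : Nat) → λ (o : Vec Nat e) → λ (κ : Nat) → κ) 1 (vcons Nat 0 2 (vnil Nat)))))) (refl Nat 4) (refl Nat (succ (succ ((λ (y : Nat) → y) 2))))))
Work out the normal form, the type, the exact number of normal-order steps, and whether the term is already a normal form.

reduced normal form:
  vcons (Eq (Eq Nat 4 4) (refl Nat 4) (refl Nat 4)) 0 (refl (Eq Nat 4 4) (refl Nat 4)) (vnil (Eq (Eq Nat 4 4) (refl Nat 4) (refl Nat 4)))
the term's type:
  Vec (Eq (Eq Nat 4 4) (refl Nat 4) (refl Nat 4)) 1
steps to reach normal form (normal order): 8
already normal: no
first redex: a beta-redex


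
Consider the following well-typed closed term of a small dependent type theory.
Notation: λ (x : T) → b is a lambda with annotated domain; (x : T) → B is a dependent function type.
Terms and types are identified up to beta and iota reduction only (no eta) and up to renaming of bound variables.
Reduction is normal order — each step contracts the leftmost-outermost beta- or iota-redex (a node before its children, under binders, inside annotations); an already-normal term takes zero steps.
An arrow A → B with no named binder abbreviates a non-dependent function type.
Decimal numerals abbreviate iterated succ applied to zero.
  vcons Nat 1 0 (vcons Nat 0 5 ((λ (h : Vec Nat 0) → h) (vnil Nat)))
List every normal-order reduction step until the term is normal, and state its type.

normal-order reduction sequence:
  vcons Nat 1 0 (vcons Nat 0 5 ((λ (h : Vec Nat 0) → h) (vnil Nat)))
  ~> vcons Nat 1 0 (vcons Nat 0 5 (vnil Nat))
inferred type:
  Vec Nat 2


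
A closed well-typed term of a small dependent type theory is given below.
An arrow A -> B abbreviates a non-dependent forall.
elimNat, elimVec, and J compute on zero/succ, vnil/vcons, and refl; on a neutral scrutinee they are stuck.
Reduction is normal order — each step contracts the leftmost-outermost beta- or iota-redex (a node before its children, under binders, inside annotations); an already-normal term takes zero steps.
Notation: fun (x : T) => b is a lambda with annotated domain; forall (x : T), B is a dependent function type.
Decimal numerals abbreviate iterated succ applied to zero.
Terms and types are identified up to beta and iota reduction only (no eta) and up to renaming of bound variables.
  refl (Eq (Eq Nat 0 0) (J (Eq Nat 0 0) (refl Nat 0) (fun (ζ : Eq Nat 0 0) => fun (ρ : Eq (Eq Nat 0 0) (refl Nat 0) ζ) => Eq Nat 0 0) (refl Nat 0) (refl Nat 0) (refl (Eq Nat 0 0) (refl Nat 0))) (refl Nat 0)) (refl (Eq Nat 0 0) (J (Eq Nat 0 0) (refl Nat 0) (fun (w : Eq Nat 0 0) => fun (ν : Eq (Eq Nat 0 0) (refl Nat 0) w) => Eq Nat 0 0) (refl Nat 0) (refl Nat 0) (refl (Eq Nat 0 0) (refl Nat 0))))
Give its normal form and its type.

resulting normal form:
  refl (Eq (Eq Nat 0 0) (refl Nat 0) (refl Nat 0)) (refl (Eq Nat 0 0) (refl Nat 0))
inferred type:
  Eq (Eq (Eq Nat 0 0) (refl Nat 0) (refl Nat 0)) (refl (Eq Nat 0 0) (refl Nat 0)) (refl (Eq Nat 0 0) (refl Nat 0))
observation: 2 normal-order steps separate the term from its normal form.


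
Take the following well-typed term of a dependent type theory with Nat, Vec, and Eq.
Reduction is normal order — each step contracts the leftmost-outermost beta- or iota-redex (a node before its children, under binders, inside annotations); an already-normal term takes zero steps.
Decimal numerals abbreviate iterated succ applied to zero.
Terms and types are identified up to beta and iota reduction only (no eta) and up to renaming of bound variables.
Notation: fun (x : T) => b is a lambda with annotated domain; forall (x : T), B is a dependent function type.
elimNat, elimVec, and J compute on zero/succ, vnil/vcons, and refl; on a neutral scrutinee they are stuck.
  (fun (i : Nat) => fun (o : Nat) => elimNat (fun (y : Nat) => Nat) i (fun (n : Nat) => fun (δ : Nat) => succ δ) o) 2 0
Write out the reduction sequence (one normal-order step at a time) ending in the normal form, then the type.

reduction (normal order):
  (fun (i : Nat) => fun (o : Nat) => elimNat (fun (y : Nat) => Nat) i (fun (n : Nat) => fun (δ : Nat) => succ δ) o) 2 0
  ~> (fun (i : Nat) => elimNat (fun (o : Nat) => Nat) 2 (fun (y : Nat) => fun (n : Nat) => succ n) i) 0
  ~> elimNat (fun (i : Nat) => Nat) 2 (fun (o : Nat) => fun (y : Nat) => succ y) 0
  ~> 2
the term's type:
  Nat


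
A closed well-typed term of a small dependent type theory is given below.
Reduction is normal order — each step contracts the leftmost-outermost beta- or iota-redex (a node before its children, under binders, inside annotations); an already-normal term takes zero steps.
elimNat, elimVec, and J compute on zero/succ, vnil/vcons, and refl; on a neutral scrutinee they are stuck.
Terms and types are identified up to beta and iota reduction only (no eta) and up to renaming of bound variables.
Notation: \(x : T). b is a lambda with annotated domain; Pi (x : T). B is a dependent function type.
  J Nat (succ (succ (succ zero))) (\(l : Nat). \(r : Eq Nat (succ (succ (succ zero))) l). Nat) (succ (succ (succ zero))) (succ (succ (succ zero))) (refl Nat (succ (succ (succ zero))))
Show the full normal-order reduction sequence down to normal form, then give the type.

normal-order reduction sequence:
  J Nat (succ (succ (succ zero))) (\(l : Nat). \(r : Eq Nat (succ (succ (succ zero))) l). Nat) (succ (succ (succ zero))) (succ (succ (succ zero))) (refl Nat (succ (succ (succ zero))))
  ~> succ (succ (succ zero))
inferred type:
  Nat


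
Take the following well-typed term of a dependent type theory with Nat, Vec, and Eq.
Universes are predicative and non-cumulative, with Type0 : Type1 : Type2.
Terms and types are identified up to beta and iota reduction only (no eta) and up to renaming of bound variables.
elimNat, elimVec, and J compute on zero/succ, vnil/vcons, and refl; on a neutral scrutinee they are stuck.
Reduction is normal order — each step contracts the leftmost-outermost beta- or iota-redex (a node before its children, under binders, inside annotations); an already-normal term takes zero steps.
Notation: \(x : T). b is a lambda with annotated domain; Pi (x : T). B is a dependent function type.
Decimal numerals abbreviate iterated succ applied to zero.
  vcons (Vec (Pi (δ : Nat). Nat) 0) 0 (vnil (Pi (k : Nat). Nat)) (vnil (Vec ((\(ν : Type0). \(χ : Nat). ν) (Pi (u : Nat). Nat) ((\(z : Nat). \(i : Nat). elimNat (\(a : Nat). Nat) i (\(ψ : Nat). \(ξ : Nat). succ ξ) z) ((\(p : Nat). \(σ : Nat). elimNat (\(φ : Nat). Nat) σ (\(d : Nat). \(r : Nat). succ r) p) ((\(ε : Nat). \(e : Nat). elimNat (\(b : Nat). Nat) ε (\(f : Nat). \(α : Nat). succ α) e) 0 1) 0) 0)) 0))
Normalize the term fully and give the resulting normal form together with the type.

reduced normal form:
  vcons (Vec (Pi (δ : Nat). Nat) 0) 0 (vnil (Pi (k : Nat). Nat)) (vnil (Vec (Pi (ν : Nat). Nat) 0))
type:
  Vec (Vec (Pi (δ : Nat). Nat) 0) 1
observation: 2 normal-order steps separate the term from its normal form.


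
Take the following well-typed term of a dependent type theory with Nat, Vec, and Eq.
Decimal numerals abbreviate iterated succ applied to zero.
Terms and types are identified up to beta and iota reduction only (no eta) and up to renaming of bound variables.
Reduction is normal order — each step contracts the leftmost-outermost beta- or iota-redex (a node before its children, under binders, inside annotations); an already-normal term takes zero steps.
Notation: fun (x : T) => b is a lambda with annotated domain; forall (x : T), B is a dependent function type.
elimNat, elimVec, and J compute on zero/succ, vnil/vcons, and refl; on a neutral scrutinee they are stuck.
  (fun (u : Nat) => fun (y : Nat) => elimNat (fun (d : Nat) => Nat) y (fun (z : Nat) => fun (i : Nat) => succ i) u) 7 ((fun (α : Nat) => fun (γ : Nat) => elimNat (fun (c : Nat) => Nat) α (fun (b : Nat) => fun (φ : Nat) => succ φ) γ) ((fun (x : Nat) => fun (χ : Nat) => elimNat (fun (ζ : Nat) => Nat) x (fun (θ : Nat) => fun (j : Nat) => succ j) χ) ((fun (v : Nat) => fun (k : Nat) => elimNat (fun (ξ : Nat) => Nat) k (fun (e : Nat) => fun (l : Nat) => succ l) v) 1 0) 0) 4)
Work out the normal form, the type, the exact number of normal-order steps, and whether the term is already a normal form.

resulting normal form:
  12
the term's type:
  Nat
normal-order step count: 48
already normal: no
first redex: a beta-redex


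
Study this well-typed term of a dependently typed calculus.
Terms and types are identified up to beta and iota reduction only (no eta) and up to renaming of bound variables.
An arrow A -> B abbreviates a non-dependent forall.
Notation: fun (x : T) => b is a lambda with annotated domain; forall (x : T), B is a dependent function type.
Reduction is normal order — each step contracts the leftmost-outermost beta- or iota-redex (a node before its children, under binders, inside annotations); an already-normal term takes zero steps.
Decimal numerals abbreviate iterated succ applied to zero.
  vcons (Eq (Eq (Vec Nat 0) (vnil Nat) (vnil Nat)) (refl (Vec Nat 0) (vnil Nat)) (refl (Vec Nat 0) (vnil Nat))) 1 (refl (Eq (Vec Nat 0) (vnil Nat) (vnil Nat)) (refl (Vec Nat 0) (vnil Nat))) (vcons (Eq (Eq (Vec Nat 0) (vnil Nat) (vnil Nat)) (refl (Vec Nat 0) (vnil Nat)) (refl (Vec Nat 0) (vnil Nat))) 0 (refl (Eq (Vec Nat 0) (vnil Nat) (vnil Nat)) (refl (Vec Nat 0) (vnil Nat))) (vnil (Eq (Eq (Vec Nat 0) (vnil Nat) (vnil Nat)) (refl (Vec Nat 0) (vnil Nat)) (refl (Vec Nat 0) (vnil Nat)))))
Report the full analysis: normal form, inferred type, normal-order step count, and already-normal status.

reduced normal form:
  vcons (Eq (Eq (Vec Nat 0) (vnil Nat) (vnil Nat)) (refl (Vec Nat 0) (vnil Nat)) (refl (Vec Nat 0) (vnil Nat))) 1 (refl (Eq (Vec Nat 0) (vnil Nat) (vnil Nat)) (refl (Vec Nat 0) (vnil Nat))) (vcons (Eq (Eq (Vec Nat 0) (vnil Nat) (vnil Nat)) (refl (Vec Nat 0) (vnil Nat)) (refl (Vec Nat 0) (vnil Nat))) 0 (refl (Eq (Vec Nat 0) (vnil Nat) (vnil Nat)) (refl (Vec Nat 0) (vnil Nat))) (vnil (Eq (Eq (Vec Nat 0) (vnil Nat) (vnil Nat)) (refl (Vec Nat 0) (vnil Nat)) (refl (Vec Nat 0) (vnil Nat)))))
the term's type:
  Vec (Eq (Eq (Vec Nat 0) (vnil Nat) (vnil Nat)) (refl (Vec Nat 0) (vnil Nat)) (refl (Vec Nat 0) (vnil Nat))) 2
normal-order step count: 0
already normal: yes


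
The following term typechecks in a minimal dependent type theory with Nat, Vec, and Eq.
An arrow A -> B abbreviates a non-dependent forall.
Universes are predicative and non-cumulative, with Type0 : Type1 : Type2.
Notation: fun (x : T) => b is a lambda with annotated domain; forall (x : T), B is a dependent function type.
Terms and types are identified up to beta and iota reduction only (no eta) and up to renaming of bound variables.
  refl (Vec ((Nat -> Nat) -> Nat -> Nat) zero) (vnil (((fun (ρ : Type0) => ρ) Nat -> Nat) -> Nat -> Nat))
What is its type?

type:
  Eq (Vec ((Nat -> Nat) -> Nat -> Nat) zero) (vnil ((Nat -> Nat) -> Nat -> Nat)) (vnil ((Nat -> Nat) -> Nat -> Nat))


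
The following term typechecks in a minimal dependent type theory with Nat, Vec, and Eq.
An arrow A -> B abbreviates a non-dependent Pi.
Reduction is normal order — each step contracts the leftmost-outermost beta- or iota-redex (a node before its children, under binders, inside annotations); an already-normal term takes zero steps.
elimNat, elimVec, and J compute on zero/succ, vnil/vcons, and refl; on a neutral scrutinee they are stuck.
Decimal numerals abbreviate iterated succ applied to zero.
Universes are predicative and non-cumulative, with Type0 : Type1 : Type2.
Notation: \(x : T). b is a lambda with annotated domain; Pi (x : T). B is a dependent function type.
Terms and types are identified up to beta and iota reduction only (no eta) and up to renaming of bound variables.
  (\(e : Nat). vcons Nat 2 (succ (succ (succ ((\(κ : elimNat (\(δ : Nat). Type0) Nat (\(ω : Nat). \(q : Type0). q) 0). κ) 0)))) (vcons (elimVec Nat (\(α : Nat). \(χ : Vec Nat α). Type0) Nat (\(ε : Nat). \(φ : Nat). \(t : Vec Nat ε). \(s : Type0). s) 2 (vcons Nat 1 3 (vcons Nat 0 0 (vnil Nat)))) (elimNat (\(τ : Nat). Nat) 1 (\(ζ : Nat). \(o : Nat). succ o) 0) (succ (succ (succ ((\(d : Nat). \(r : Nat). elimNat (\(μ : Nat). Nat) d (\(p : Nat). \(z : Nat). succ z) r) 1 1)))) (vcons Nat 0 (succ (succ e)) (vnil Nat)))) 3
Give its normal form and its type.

resulting normal form:
  vcons Nat 2 3 (vcons Nat 1 5 (vcons Nat 0 5 (vnil Nat)))
the term's type:
  Vec Nat 3
observation: the leftmost-outermost redex is a beta-redex, and normalization takes 20 steps.


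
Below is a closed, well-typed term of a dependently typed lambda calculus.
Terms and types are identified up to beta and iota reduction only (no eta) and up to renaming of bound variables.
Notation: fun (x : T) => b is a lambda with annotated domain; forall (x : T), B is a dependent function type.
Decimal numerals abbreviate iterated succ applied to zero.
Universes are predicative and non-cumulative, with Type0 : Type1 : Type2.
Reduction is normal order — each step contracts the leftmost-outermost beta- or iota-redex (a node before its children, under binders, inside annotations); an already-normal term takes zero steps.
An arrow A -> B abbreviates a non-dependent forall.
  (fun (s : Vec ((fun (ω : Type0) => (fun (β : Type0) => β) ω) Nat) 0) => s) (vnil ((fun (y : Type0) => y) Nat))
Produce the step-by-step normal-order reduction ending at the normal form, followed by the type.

normal-order reduction:
  (fun (s : Vec ((fun (ω : Type0) => (fun (β : Type0) => β) ω) Nat) 0) => s) (vnil ((fun (y : Type0) => y) Nat))
  ~> vnil ((fun (s : Type0) => s) Nat)
  ~> vnil Nat
the term's type:
  Vec Nat 0


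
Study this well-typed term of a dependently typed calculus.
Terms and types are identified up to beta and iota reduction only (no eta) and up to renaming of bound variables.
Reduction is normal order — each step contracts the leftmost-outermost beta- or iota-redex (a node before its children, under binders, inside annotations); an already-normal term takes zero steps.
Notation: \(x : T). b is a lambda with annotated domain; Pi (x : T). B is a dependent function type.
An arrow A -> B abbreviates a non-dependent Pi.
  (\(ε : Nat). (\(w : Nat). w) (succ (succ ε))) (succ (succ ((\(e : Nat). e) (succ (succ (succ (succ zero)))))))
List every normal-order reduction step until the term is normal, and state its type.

normal-order reduction:
  (\(ε : Nat). (\(w : Nat). w) (succ (succ ε))) (succ (succ ((\(e : Nat). e) (succ (succ (succ (succ zero)))))))
  ~> (\(ε : Nat). ε) (succ (succ (succ (succ ((\(w : Nat). w) (succ (succ (succ (succ zero)))))))))
  ~> succ (succ (succ (succ ((\(ε : Nat). ε) (succ (succ (succ (succ zero))))))))
  ~> succ (succ (succ (succ (succ (succ (succ (succ zero)))))))
the term's type:
  Nat


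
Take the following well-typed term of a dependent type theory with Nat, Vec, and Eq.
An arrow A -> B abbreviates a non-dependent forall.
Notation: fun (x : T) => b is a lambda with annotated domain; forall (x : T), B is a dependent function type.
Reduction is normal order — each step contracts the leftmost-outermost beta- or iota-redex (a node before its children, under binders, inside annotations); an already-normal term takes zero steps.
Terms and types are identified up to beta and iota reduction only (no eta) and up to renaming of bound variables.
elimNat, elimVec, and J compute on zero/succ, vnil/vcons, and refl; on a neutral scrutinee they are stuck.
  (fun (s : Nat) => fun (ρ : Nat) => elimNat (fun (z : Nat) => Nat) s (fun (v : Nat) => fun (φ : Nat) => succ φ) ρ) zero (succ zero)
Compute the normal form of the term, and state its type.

reduced normal form:
  succ zero
inferred type:
  Nat


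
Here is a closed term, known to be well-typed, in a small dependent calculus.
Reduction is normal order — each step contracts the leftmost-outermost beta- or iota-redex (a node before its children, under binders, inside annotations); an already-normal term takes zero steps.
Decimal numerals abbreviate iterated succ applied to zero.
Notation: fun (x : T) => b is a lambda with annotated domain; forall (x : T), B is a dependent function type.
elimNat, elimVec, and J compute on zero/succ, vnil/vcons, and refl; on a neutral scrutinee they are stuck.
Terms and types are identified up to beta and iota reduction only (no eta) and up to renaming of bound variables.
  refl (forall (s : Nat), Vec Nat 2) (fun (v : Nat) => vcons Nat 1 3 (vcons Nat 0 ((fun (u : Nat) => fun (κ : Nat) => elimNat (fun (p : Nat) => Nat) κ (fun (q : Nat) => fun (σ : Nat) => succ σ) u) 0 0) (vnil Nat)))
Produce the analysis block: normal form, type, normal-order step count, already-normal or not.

resulting normal form:
  refl (forall (s : Nat), Vec Nat 2) (fun (v : Nat) => vcons Nat 1 3 (vcons Nat 0 0 (vnil Nat)))
the term's type:
  Eq (forall (s : Nat), Vec Nat 2) (fun (v : Nat) => vcons Nat 1 3 (vcons Nat 0 0 (vnil Nat))) (fun (u : Nat) => vcons Nat 1 3 (vcons Nat 0 0 (vnil Nat)))
reduction steps (normal order): 3
started in normal form: no
first redex: a beta-redex


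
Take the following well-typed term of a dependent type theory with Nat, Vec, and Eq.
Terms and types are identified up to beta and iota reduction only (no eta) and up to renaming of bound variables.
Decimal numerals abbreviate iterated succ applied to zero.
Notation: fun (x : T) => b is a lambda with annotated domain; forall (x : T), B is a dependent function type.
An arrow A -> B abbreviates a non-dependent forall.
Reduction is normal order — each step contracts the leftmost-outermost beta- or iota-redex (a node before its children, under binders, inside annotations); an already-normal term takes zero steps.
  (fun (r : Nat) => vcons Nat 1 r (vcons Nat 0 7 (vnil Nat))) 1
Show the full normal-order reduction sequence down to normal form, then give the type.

normal-order reduction:
  (fun (r : Nat) => vcons Nat 1 r (vcons Nat 0 7 (vnil Nat))) 1
  ~> vcons Nat 1 1 (vcons Nat 0 7 (vnil Nat))
the term's type:
  Vec Nat 2


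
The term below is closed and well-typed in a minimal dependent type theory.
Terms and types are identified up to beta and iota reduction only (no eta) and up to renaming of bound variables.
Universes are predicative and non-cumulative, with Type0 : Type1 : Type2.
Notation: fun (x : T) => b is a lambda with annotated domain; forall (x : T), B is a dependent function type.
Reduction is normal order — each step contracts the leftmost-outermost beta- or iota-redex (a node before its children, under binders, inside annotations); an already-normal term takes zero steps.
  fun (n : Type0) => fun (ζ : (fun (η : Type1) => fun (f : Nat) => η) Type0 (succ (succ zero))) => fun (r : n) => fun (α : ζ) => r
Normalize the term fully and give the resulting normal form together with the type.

normal form:
  fun (n : Type0) => fun (ζ : Type0) => fun (η : n) => fun (f : ζ) => η
type:
  forall (n : Type0), forall (ζ : Type0), forall (η : n), forall (f : ζ), n


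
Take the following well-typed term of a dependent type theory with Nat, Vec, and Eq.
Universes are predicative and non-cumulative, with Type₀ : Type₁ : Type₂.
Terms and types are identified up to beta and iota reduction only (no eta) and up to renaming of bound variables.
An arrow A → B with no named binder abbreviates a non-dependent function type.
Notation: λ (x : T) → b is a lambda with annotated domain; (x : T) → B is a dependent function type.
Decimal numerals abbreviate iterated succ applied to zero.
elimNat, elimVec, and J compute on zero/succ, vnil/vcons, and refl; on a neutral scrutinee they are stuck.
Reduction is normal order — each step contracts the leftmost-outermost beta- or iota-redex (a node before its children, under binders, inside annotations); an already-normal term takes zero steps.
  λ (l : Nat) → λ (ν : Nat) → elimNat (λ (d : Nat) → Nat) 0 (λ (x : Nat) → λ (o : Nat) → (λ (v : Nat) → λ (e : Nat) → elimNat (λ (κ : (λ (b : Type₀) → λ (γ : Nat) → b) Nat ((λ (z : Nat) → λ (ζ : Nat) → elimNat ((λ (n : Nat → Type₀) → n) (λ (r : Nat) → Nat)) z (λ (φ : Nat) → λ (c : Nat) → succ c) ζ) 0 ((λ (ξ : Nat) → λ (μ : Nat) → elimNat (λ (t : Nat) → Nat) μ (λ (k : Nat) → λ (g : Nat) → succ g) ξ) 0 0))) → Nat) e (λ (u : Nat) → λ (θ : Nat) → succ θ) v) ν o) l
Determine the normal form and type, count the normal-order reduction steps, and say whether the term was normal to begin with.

normal form:
  λ (l : Nat) → λ (ν : Nat) → elimNat (λ (d : Nat) → Nat) 0 (λ (x : Nat) → λ (o : Nat) → elimNat (λ (v : Nat) → Nat) o (λ (e : Nat) → λ (κ : Nat) → succ κ) ν) l
the term's type:
  Nat → Nat → Nat
normal-order step count: 4
already normal: no
first contracted redex: a beta-redex


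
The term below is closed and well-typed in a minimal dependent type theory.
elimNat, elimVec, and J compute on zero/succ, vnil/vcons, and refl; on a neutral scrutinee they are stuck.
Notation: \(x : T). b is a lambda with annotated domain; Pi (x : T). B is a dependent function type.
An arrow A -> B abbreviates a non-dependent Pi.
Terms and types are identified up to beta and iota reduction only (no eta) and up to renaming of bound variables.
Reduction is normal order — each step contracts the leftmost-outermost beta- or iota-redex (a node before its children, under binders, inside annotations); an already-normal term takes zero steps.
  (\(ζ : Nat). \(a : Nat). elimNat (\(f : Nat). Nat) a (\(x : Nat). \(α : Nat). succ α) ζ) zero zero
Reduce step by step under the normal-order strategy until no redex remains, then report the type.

normal-order reduction:
  (\(ζ : Nat). \(a : Nat). elimNat (\(f : Nat). Nat) a (\(x : Nat). \(α : Nat). succ α) ζ) zero zero
  ~> (\(ζ : Nat). elimNat (\(a : Nat). Nat) ζ (\(f : Nat). \(x : Nat). succ x) zero) zero
  ~> elimNat (\(ζ : Nat). Nat) zero (\(a : Nat). \(f : Nat). succ f) zero
  ~> zero
inferred type:
  Nat


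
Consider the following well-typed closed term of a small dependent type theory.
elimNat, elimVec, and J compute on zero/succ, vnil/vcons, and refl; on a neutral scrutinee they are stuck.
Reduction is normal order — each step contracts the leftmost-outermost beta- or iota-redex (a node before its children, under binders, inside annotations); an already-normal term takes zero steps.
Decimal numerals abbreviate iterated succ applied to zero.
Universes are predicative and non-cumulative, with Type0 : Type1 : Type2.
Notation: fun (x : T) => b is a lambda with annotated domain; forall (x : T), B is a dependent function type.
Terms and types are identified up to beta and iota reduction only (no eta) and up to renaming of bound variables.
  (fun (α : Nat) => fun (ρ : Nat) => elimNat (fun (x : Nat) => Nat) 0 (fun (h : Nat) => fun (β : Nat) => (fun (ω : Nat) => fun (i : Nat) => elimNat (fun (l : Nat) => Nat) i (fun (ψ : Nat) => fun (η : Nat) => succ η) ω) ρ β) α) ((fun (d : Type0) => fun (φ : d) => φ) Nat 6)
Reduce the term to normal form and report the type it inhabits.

reduced normal form:
  fun (α : Nat) => elimNat (fun (ρ : Nat) => Nat) (elimNat (fun (x : Nat) => Nat) (elimNat (fun (h : Nat) => Nat) (elimNat (fun (β : Nat) => Nat) (elimNat (fun (ω : Nat) => Nat) (elimNat (fun (i : Nat) => Nat) 0 (fun (l : Nat) => fun (ψ : Nat) => succ ψ) α) (fun (η : Nat) => fun (d : Nat) => succ d) α) (fun (φ : Nat) => fun (o : Nat) => succ o) α) (fun (ζ : Nat) => fun (e : Nat) => succ e) α) (fun (y : Nat) => fun (u : Nat) => succ u) α) (fun (k : Nat) => fun (f : Nat) => succ f) α
type:
  forall (α : Nat), Nat
observation: reduction starts at a beta-redex, and 24 normal-order steps reach the normal form.


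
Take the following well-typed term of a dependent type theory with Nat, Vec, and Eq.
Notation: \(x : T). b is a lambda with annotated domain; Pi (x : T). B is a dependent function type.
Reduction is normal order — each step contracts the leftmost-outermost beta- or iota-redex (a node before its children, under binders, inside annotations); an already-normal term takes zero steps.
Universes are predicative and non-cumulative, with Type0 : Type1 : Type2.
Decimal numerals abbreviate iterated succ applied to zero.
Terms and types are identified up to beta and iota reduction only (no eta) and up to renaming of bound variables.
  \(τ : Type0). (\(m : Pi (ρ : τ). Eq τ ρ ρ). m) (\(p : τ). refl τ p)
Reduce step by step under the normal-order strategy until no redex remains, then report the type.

reduction (normal order):
  \(τ : Type0). (\(m : Pi (ρ : τ). Eq τ ρ ρ). m) (\(p : τ). refl τ p)
  ~> \(τ : Type0). \(m : τ). refl τ m
inferred type:
  Pi (τ : Type0). Pi (m : τ). Eq τ m m


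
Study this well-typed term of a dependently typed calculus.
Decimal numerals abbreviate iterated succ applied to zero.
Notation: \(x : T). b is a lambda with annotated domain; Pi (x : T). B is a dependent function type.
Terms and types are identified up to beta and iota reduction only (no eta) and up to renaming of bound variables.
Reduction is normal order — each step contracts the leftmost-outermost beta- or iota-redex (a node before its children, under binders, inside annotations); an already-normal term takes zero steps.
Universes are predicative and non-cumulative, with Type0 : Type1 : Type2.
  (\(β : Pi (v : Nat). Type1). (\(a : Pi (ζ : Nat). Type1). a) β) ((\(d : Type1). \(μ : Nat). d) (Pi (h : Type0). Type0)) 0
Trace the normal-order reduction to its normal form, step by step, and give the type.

reduction (normal order):
  (\(β : Pi (v : Nat). Type1). (\(a : Pi (ζ : Nat). Type1). a) β) ((\(d : Type1). \(μ : Nat). d) (Pi (h : Type0). Type0)) 0
  ~> (\(β : Pi (v : Nat). Type1). β) ((\(a : Type1). \(ζ : Nat). a) (Pi (d : Type0). Type0)) 0
  ~> (\(β : Type1). \(v : Nat). β) (Pi (a : Type0). Type0) 0
  ~> (\(β : Nat). Pi (v : Type0). Type0) 0
  ~> Pi (β : Type0). Type0
inferred type:
  Type1


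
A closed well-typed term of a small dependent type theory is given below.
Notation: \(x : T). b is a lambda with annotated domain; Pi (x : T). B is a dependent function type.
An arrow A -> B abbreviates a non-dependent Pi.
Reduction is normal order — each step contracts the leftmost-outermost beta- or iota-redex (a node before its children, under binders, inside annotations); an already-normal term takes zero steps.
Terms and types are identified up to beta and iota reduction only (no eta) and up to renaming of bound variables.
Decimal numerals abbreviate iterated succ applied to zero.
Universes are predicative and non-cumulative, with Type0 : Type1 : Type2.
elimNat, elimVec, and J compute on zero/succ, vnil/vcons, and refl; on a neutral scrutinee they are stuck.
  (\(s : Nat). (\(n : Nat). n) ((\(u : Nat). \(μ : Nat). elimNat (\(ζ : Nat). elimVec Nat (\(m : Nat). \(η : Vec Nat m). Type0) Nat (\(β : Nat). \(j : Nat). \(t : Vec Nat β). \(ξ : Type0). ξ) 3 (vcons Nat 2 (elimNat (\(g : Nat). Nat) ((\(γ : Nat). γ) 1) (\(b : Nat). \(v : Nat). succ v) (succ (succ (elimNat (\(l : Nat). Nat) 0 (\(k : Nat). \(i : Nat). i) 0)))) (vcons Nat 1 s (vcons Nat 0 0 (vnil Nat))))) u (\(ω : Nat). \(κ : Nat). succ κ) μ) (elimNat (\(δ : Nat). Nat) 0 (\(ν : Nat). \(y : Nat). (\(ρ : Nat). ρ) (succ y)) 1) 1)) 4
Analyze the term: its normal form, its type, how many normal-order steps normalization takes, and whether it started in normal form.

reduced normal form:
  2
type:
  Nat
normal-order step count: 13
already normal: no
first redex: a beta-redex


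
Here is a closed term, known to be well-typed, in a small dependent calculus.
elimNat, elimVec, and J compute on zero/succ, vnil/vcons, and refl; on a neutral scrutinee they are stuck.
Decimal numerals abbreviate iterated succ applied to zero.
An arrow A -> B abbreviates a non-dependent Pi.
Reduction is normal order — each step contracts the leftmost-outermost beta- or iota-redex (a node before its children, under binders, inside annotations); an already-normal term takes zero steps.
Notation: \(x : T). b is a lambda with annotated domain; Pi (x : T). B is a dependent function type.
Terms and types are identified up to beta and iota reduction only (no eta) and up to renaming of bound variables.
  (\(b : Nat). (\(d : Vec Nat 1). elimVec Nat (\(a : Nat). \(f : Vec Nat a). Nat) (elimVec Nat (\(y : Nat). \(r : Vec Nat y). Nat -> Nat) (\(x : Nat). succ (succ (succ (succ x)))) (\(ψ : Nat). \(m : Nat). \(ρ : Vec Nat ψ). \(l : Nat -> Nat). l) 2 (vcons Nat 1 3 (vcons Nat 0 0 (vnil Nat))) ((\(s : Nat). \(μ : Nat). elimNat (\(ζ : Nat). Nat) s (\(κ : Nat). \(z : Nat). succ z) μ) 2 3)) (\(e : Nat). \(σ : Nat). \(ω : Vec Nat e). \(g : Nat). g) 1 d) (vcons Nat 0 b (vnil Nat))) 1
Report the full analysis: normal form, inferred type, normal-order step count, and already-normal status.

reduced normal form:
  9
the term's type:
  Nat
steps to reach normal form (normal order): 32
already normal: no
first contracted redex: a beta-redex


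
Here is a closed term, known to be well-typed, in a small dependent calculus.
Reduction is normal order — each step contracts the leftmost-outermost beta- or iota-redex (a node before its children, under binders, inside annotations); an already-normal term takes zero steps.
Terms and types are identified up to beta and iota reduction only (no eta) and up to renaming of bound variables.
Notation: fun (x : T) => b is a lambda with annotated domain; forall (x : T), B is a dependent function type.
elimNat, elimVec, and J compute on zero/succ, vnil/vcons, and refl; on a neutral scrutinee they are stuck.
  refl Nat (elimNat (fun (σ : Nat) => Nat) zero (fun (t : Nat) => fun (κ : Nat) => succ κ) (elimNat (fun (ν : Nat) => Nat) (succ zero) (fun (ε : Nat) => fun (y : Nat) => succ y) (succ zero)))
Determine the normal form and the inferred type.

normal form:
  refl Nat (succ (succ zero))
type:
  Eq Nat (succ (succ zero)) (succ (succ zero))
observation: the term reaches its normal form after 11 normal-order steps.


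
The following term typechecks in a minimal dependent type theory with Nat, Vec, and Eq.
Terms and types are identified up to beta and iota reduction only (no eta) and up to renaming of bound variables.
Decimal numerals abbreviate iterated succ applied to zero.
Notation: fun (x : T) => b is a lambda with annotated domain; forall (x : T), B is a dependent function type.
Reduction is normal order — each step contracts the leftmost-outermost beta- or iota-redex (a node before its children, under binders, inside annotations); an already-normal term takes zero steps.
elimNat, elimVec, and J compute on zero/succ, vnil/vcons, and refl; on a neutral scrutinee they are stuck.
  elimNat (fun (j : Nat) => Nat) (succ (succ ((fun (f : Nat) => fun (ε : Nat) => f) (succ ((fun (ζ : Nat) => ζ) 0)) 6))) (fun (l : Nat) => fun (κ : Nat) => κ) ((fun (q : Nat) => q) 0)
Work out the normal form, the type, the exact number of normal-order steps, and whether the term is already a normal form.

reduced normal form:
  3
inferred type:
  Nat
reduction steps (normal order): 5
term was already normal: no
first contracted redex: a beta-redex


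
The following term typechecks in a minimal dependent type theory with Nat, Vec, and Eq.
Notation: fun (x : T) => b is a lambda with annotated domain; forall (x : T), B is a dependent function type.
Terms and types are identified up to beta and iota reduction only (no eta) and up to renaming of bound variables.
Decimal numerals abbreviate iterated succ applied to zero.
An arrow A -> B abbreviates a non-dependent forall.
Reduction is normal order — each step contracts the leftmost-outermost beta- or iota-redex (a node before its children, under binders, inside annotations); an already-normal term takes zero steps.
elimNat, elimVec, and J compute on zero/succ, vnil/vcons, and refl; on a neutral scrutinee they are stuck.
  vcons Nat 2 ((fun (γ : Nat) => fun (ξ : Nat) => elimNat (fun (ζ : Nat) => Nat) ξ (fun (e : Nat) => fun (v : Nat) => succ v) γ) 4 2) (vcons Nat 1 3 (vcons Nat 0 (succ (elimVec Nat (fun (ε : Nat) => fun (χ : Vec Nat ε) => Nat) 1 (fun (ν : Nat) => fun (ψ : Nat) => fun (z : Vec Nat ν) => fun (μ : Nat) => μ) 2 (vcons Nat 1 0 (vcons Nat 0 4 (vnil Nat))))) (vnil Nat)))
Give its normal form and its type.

reduced normal form:
  vcons Nat 2 6 (vcons Nat 1 3 (vcons Nat 0 2 (vnil Nat)))
type:
  Vec Nat 3
observation: reduction starts at a beta-redex, and 26 normal-order steps reach the normal form.
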